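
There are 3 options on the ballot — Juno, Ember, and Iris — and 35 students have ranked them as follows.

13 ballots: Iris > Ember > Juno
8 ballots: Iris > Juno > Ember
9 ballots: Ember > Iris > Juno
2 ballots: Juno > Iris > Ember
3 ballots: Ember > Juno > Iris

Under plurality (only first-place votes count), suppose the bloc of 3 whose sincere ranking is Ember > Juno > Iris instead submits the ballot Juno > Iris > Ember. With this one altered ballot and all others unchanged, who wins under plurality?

First-place totals with the altered ballot: Juno 5, Ember 9, Iris 21.
The winner is unchanged: still Iris.

Iris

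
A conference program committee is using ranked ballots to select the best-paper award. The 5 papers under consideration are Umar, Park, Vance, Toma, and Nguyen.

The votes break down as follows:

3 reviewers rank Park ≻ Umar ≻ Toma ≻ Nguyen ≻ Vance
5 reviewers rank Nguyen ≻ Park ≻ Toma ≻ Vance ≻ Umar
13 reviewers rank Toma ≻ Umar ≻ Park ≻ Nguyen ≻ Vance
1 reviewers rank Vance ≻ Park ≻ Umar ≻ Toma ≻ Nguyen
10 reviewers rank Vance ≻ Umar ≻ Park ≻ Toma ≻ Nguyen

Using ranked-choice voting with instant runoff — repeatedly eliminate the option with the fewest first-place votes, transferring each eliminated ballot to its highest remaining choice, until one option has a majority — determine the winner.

Toma

Round 1: Toma 13, Vance 11, Nguyen 5, Park 3, Umar 0. Umar has the fewest and is eliminated.
Round 2: Toma 13, Vance 11, Nguyen 5, Park 3. Park has the fewest and is eliminated.
Round 3: Toma 16, Vance 11, Nguyen 5. Nguyen has the fewest and is eliminated.
Round 4: Toma 21, Vance 11. Toma has a majority.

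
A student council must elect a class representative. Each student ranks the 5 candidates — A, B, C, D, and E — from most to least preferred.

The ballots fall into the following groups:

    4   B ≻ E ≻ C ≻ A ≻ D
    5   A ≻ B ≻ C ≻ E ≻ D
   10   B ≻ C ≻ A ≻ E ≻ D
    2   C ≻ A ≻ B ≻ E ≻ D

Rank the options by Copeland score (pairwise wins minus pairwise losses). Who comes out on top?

B

Pairwise results:
  A vs B: B wins 14–7.
  A vs C: C wins 16–5.
  A vs D: A wins 21–0.
  A vs E: A wins 17–4.
  B vs C: B wins 19–2.
  B vs D: B wins 21–0.
  B vs E: B wins 21–0.
  C vs D: C wins 21–0.
  C vs E: C wins 17–4.
  D vs E: E wins 21–0.
Copeland scores (wins − losses):
  A: 2 − 2 = 0
  B: 4 − 0 = 4
  C: 3 − 1 = 2
  D: 0 − 4 = -4
  E: 1 − 3 = -2
B has the best Copeland score.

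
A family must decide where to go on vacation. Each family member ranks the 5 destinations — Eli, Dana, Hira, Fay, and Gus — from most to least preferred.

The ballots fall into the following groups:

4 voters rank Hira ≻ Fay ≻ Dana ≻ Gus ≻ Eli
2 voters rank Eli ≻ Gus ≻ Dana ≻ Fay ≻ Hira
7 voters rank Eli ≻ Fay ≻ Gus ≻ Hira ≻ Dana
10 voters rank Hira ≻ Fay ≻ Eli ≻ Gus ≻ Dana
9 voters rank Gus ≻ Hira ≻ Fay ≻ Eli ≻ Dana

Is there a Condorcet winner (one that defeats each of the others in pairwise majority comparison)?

Head-to-head results (32 voters total):
Eli vs Dana: Eli wins 28–4.
Eli vs Hira: Hira wins 23–9.
Eli vs Fay: Fay wins 23–9.
Eli vs Gus: Eli wins 19–13.
Dana vs Hira: Hira wins 30–2.
Dana vs Fay: Fay wins 30–2.
Dana vs Gus: Gus wins 28–4.
Hira vs Fay: Hira wins 23–9.
Hira vs Gus: Gus wins 18–14.
Fay vs Gus: Fay wins 21–11.
No candidate beats all others: Eli beats Gus beats Hira beats Eli, a majority cycle.

No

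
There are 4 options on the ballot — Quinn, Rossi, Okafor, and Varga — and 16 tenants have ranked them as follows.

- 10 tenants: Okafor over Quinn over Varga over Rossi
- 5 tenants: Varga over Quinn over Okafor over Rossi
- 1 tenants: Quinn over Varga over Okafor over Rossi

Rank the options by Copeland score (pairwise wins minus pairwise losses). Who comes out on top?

Pairwise results:
  Quinn vs Rossi: Quinn wins 16–0.
  Quinn vs Okafor: Okafor wins 10–6.
  Quinn vs Varga: Quinn wins 11–5.
  Rossi vs Okafor: Okafor wins 16–0.
  Rossi vs Varga: Varga wins 16–0.
  Okafor vs Varga: Okafor wins 10–6.
Copeland scores (wins − losses):
  Quinn: 2 − 1 = 1
  Rossi: 0 − 3 = -3
  Okafor: 3 − 0 = 3
  Varga: 1 − 2 = -1
Okafor has the best Copeland score.

Okafor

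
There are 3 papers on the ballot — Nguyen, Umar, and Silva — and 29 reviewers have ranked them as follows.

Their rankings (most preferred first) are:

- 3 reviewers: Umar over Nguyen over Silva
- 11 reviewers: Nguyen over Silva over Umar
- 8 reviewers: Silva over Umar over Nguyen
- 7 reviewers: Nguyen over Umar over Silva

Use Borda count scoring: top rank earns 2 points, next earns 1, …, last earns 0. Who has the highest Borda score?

Nguyen

Borda scores:
  Nguyen: 3·1 + 11·2 + 8·0 + 7·2 = 39
  Umar: 3·2 + 11·0 + 8·1 + 7·1 = 21
  Silva: 3·0 + 11·1 + 8·2 + 7·0 = 27
Nguyen has the highest total.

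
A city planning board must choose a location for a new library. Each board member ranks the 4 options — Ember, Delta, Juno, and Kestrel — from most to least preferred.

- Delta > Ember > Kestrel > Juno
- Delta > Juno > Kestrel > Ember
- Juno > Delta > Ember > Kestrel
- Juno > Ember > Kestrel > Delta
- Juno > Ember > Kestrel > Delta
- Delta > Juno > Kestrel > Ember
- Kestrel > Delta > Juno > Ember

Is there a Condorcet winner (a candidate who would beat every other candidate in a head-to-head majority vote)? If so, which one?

Head-to-head results (7 voters total):
Ember vs Delta: Delta wins 5–2.
Ember vs Juno: Juno wins 6–1.
Ember vs Kestrel: Ember wins 4–3.
Delta vs Juno: Delta wins 4–3.
Delta vs Kestrel: Delta wins 4–3.
Juno vs Kestrel: Juno wins 5–2.
Delta beats each rival — Ember (5–2), Juno (4–3), Kestrel (4–3) — so Delta is the Condorcet winner.

Delta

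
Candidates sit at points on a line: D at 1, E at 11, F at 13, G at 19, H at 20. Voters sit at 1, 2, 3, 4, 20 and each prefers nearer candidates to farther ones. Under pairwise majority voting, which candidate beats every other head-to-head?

With single-peaked preferences on a line, the Condorcet winner is the candidate closest to the median voter.
The median voter (position 3) is closest to D at 1.
Check: D vs E — voters closer to D: 4 of 5.

D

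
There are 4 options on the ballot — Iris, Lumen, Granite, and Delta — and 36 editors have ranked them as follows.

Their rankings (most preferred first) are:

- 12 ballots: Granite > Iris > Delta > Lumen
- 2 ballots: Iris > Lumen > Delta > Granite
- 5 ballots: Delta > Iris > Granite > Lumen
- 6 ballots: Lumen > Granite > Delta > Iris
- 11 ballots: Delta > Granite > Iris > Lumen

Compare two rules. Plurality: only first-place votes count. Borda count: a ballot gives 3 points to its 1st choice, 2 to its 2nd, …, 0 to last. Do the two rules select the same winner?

Plurality first-place counts: Iris 2, Lumen 6, Granite 12, Delta 16 → Delta.
Borda totals: Iris 51, Lumen 22, Granite 75, Delta 68 → Granite.
The two rules disagree: plurality picks Delta, Borda picks Granite.

No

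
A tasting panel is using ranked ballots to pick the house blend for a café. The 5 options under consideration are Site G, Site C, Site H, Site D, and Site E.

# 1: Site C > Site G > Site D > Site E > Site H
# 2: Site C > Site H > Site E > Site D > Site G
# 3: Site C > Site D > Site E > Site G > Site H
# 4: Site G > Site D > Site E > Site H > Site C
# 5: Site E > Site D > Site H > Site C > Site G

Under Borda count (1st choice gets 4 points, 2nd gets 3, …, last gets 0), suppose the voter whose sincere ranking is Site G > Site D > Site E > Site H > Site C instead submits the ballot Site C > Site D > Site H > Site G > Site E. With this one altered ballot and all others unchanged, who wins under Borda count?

Borda totals with the altered ballot: Site G 5, Site C 17, Site H 7, Site D 12, Site E 9.
The winner is unchanged: still Site C.

Site C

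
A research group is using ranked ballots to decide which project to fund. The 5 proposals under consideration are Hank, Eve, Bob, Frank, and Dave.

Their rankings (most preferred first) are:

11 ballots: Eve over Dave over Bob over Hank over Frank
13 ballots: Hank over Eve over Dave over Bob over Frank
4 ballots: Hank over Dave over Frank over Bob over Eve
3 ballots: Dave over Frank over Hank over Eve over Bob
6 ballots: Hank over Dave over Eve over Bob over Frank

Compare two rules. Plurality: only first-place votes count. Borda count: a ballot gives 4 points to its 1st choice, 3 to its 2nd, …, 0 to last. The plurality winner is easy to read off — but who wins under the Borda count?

Hank

Plurality first-place counts: Hank 23, Eve 11, Bob 0, Frank 0, Dave 3 → Hank.
Borda totals: Hank 109, Eve 98, Bob 45, Frank 17, Dave 101 → Hank.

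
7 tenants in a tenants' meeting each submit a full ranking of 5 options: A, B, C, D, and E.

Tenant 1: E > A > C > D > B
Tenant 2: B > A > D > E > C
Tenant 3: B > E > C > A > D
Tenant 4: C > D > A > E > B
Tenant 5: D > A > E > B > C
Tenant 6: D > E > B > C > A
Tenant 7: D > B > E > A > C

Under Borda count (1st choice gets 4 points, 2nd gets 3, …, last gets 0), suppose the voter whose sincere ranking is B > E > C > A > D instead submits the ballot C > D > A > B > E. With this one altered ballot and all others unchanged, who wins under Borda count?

Borda totals with the altered ballot: A 14, B 11, C 11, D 21, E 13.
The winner is unchanged: still D.

D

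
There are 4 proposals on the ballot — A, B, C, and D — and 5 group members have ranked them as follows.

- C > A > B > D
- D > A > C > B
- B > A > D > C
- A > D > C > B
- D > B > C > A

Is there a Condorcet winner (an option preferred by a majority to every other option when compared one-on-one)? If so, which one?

A

Head-to-head results (5 voters total):
A vs B: A wins 3–2.
A vs C: A wins 3–2.
A vs D: A wins 3–2.
B vs C: C wins 3–2.
B vs D: D wins 3–2.
C vs D: D wins 4–1.
A beats each rival — B (3–2), C (3–2), D (3–2) — so A is the Condorcet winner.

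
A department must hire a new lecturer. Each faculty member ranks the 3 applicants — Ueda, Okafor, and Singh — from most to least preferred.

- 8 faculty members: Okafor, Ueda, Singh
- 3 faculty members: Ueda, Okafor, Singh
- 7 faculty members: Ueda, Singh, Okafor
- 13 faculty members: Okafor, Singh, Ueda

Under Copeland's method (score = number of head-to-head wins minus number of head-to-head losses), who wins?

Pairwise results:
  Ueda vs Okafor: Okafor wins 21–10.
  Ueda vs Singh: Ueda wins 18–13.
  Okafor vs Singh: Okafor wins 24–7.
Copeland scores (wins − losses):
  Ueda: 1 − 1 = 0
  Okafor: 2 − 0 = 2
  Singh: 0 − 2 = -2
Okafor has the best Copeland score.

Okafor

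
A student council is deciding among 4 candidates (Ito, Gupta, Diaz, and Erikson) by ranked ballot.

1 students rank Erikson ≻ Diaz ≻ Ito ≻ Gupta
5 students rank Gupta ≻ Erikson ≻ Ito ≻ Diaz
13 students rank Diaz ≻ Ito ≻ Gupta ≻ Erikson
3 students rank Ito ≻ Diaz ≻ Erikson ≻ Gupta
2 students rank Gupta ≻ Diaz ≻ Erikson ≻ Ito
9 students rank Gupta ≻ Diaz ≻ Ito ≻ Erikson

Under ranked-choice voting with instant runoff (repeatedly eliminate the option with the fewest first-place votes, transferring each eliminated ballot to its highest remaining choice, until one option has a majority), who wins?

Round 1: Gupta 16, Diaz 13, Ito 3, Erikson 1. Erikson has the fewest and is eliminated.
Round 2: Gupta 16, Diaz 14, Ito 3. Ito has the fewest and is eliminated.
Round 3: Diaz 17, Gupta 16. Diaz has a majority.

Diaz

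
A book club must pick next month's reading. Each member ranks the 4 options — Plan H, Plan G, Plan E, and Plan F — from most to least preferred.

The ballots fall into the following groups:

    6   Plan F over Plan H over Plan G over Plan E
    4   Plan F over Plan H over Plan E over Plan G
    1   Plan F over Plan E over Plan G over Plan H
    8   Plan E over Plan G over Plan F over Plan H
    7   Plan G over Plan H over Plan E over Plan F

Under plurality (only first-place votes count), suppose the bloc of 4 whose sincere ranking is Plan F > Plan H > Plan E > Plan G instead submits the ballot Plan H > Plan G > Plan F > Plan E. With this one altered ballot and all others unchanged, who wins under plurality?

First-place totals with the altered ballot: Plan H 4, Plan G 7, Plan E 8, Plan F 7.
The switch changes the winner from Plan F to Plan E.

Plan E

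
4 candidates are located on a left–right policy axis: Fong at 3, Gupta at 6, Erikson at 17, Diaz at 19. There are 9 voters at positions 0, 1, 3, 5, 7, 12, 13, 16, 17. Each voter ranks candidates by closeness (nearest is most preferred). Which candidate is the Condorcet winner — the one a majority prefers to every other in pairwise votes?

Gupta

With single-peaked preferences on a line, the Condorcet winner is the candidate closest to the median voter.
The median voter (position 7) is closest to Gupta at 6.
Check: Gupta vs Fong — voters closer to Gupta: 6 of 9.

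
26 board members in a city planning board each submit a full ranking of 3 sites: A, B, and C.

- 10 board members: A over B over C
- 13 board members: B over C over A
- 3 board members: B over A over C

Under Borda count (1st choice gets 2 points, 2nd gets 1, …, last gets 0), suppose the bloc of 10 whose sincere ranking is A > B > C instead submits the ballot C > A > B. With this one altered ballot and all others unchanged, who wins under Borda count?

Borda totals with the altered ballot: A 13, B 32, C 33.
The switch changes the winner from B to C.

C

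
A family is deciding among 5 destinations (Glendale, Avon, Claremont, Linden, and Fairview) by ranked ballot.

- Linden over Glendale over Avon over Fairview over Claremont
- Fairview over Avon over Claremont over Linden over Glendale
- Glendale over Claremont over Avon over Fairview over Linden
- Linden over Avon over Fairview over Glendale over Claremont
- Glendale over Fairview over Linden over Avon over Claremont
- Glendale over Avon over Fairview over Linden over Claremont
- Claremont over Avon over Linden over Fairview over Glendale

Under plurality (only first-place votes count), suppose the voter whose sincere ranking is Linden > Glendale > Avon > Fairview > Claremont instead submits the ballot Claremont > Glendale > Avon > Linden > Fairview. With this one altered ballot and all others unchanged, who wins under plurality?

Glendale

First-place totals with the altered ballot: Glendale 3, Avon 0, Claremont 2, Linden 1, Fairview 1.
The winner is unchanged: still Glendale.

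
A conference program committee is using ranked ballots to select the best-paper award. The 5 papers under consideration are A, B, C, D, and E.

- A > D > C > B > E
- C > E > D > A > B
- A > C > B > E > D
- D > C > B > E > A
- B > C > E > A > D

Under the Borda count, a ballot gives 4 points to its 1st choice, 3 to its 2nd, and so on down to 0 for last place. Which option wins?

C

Borda scores:
  A: 4 + 1 + 4 + 0 + 1 = 10
  B: 1 + 0 + 2 + 2 + 4 = 9
  C: 2 + 4 + 3 + 3 + 3 = 15
  D: 3 + 2 + 0 + 4 + 0 = 9
  E: 0 + 3 + 1 + 1 + 2 = 7
C has the highest total.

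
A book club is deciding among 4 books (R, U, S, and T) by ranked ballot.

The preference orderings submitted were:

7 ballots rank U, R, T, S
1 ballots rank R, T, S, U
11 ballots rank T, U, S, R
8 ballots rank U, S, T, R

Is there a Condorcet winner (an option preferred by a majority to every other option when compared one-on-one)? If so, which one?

U

Head-to-head results (27 voters total):
R vs U: U wins 26–1.
R vs S: S wins 19–8.
R vs T: T wins 19–8.
U vs S: U wins 26–1.
U vs T: U wins 15–12.
S vs T: T wins 19–8.
U beats each rival — R (26–1), S (26–1), T (15–12) — so U is the Condorcet winner.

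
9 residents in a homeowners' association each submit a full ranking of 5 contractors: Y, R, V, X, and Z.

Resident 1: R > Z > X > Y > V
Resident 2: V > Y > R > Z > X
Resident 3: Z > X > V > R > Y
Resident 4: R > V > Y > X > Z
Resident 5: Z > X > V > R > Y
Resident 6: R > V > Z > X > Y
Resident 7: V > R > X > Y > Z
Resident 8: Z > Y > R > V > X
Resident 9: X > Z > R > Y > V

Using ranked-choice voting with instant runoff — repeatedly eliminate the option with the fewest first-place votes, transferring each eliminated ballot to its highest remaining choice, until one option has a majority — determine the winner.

Round 1: R 3, Z 3, V 2, X 1, Y 0. Y has the fewest and is eliminated.
Round 2: R 3, Z 3, V 2, X 1. X has the fewest and is eliminated.
Round 3: Z 4, R 3, V 2. V has the fewest and is eliminated.
Round 4: R 5, Z 4. R has a majority.

R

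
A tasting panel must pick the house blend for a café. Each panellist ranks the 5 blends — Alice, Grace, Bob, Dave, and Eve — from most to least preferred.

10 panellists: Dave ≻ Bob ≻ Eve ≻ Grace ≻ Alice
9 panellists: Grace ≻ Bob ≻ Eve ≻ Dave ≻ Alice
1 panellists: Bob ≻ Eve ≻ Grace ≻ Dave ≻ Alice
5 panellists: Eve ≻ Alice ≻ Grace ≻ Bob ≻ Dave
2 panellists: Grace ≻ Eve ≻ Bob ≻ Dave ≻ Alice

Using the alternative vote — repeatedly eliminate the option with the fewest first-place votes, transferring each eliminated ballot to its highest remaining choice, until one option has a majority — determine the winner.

Grace

Round 1: Grace 11, Dave 10, Eve 5, Bob 1, Alice 0. Alice has the fewest and is eliminated.
Round 2: Grace 11, Dave 10, Eve 5, Bob 1. Bob has the fewest and is eliminated.
Round 3: Grace 11, Dave 10, Eve 6. Eve has the fewest and is eliminated.
Round 4: Grace 17, Dave 10. Grace has a majority.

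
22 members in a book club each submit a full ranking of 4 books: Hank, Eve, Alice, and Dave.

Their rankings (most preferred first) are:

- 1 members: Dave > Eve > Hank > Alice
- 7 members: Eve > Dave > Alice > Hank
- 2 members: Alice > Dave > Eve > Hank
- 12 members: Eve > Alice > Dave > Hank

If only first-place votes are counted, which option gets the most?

First-place vote totals:
  Hank: 0
  Eve: 19
  Alice: 2
  Dave: 1
Eve has the most first-place votes.

Eve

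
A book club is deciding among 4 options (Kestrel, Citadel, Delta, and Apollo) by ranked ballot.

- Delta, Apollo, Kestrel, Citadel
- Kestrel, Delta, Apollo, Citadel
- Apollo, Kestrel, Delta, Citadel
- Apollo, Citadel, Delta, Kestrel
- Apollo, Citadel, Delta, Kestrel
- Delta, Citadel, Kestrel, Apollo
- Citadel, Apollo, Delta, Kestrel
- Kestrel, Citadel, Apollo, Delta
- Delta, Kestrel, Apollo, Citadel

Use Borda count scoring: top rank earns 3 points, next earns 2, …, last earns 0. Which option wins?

Borda scores:
  Kestrel: 1 + 3 + 2 + 0 + 0 + 1 + 0 + 3 + 2 = 12
  Citadel: 0 + 0 + 0 + 2 + 2 + 2 + 3 + 2 + 0 = 11
  Delta: 3 + 2 + 1 + 1 + 1 + 3 + 1 + 0 + 3 = 15
  Apollo: 2 + 1 + 3 + 3 + 3 + 0 + 2 + 1 + 1 = 16
Apollo has the highest total.

Apollo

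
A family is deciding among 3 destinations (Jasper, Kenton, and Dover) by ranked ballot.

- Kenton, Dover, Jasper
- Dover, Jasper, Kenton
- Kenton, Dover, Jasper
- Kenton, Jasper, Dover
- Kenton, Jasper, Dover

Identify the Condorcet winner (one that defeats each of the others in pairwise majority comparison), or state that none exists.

Head-to-head results (5 voters total):
Jasper vs Kenton: Kenton wins 4–1.
Jasper vs Dover: Dover wins 3–2.
Kenton vs Dover: Kenton wins 4–1.
Kenton beats each rival — Jasper (4–1), Dover (4–1) — so Kenton is the Condorcet winner.

Kenton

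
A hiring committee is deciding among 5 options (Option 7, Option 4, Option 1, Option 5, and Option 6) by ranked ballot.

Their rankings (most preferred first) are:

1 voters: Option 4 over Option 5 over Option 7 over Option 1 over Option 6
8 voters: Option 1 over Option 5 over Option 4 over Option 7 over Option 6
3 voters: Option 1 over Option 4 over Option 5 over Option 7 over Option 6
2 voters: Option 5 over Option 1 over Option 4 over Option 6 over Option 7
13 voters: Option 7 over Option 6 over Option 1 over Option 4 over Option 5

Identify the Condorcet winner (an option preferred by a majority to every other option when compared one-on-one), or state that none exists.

No Condorcet winner

Head-to-head results (27 voters total):
Option 7 vs Option 4: Option 4 wins 14–13.
Option 7 vs Option 1: Option 7 wins 14–13.
Option 7 vs Option 5: Option 5 wins 14–13.
Option 7 vs Option 6: Option 7 wins 25–2.
Option 4 vs Option 1: Option 1 wins 26–1.
Option 4 vs Option 5: Option 4 wins 17–10.
Option 4 vs Option 6: Option 4 wins 14–13.
Option 1 vs Option 5: Option 1 wins 24–3.
Option 1 vs Option 6: Option 1 wins 14–13.
Option 5 vs Option 6: Option 5 wins 14–13.
No candidate beats all others: Option 7 beats Option 1 beats Option 4 beats Option 7, a majority cycle.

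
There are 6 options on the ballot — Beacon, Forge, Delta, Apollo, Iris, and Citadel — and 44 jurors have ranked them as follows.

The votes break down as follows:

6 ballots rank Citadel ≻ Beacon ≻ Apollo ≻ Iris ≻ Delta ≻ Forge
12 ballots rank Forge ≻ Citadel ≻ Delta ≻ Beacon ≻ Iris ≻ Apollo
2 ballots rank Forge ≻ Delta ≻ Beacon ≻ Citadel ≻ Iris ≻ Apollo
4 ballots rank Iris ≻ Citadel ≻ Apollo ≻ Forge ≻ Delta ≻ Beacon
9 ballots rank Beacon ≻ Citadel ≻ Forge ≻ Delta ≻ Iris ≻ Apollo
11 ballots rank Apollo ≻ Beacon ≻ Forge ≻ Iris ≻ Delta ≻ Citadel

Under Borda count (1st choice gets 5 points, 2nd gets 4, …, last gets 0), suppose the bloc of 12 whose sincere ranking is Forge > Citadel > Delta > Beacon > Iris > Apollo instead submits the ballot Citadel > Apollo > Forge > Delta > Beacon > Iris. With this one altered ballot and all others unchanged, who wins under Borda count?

Borda totals with the altered ballot: Beacon 131, Forge 114, Delta 71, Apollo 133, Iris 65, Citadel 146.
The switch changes the winner from Beacon to Citadel.

Citadel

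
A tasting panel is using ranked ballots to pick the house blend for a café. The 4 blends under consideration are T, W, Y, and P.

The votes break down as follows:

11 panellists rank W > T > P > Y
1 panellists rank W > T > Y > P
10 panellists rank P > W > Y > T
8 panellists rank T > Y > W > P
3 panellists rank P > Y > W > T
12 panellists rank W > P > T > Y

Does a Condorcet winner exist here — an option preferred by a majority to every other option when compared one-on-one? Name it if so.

W

Head-to-head results (45 voters total):
T vs W: W wins 37–8.
T vs Y: T wins 32–13.
T vs P: P wins 25–20.
W vs Y: W wins 34–11.
W vs P: W wins 32–13.
Y vs P: P wins 36–9.
W beats each rival — T (37–8), Y (34–11), P (32–13) — so W is the Condorcet winner.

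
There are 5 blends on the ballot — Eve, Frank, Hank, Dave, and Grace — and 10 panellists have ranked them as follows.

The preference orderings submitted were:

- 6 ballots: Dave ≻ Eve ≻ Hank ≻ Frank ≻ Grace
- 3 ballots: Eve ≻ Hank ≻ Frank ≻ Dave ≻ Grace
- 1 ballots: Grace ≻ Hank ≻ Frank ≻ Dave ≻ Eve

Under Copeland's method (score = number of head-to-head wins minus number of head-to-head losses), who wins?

Pairwise results:
  Eve vs Frank: Eve wins 9–1.
  Eve vs Hank: Eve wins 9–1.
  Eve vs Dave: Dave wins 7–3.
  Eve vs Grace: Eve wins 9–1.
  Frank vs Hank: Hank wins 10–0.
  Frank vs Dave: Dave wins 6–4.
  Frank vs Grace: Frank wins 9–1.
  Hank vs Dave: Dave wins 6–4.
  Hank vs Grace: Hank wins 9–1.
  Dave vs Grace: Dave wins 9–1.
Copeland scores (wins − losses):
  Eve: 3 − 1 = 2
  Frank: 1 − 3 = -2
  Hank: 2 − 2 = 0
  Dave: 4 − 0 = 4
  Grace: 0 − 4 = -4
Dave has the best Copeland score.

Dave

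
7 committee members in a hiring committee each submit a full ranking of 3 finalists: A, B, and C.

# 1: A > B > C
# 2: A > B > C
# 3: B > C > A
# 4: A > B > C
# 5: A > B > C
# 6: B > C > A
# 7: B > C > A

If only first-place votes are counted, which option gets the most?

First-place vote totals:
  A: 4
  B: 3
  C: 0
A has the most first-place votes.

A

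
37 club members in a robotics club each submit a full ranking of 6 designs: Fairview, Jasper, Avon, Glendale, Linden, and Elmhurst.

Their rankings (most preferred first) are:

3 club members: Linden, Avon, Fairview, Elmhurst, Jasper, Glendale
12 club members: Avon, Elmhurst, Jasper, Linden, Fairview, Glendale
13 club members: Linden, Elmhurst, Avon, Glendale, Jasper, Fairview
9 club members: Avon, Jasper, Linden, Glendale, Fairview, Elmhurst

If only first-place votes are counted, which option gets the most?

Avon

First-place vote totals:
  Fairview: 0
  Jasper: 0
  Avon: 21
  Glendale: 0
  Linden: 16
  Elmhurst: 0
Avon has the most first-place votes.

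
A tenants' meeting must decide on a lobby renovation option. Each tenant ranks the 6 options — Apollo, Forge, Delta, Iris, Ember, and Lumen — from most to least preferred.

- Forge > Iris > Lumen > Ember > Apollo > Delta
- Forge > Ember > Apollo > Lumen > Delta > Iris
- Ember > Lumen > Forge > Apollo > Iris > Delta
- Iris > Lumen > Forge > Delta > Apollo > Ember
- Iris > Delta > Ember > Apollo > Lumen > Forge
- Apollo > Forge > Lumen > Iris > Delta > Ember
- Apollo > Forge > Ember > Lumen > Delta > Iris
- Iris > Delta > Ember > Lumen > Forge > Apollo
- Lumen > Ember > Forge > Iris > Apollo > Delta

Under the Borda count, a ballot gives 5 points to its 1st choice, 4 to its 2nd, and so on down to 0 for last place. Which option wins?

Borda scores:
  Apollo: 1 + 3 + 2 + 1 + 2 + 5 + 5 + 0 + 1 = 20
  Forge: 5 + 5 + 3 + 3 + 0 + 4 + 4 + 1 + 3 = 28
  Delta: 0 + 1 + 0 + 2 + 4 + 1 + 1 + 4 + 0 = 13
  Iris: 4 + 0 + 1 + 5 + 5 + 2 + 0 + 5 + 2 = 24
  Ember: 2 + 4 + 5 + 0 + 3 + 0 + 3 + 3 + 4 = 24
  Lumen: 3 + 2 + 4 + 4 + 1 + 3 + 2 + 2 + 5 = 26
Forge has the highest total.

Forge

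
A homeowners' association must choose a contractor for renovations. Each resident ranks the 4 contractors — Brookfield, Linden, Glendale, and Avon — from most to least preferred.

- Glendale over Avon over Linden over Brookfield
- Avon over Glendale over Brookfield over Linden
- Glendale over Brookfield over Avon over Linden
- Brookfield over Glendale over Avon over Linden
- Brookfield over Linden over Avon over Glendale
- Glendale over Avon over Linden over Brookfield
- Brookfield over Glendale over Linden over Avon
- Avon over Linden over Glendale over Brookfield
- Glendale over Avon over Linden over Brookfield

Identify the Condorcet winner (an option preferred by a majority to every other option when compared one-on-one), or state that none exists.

Head-to-head results (9 voters total):
Brookfield vs Linden: Brookfield wins 5–4.
Brookfield vs Glendale: Glendale wins 6–3.
Brookfield vs Avon: Avon wins 5–4.
Linden vs Glendale: Glendale wins 7–2.
Linden vs Avon: Avon wins 7–2.
Glendale vs Avon: Glendale wins 6–3.
Glendale beats each rival — Brookfield (6–3), Linden (7–2), Avon (6–3) — so Glendale is the Condorcet winner.

Glendale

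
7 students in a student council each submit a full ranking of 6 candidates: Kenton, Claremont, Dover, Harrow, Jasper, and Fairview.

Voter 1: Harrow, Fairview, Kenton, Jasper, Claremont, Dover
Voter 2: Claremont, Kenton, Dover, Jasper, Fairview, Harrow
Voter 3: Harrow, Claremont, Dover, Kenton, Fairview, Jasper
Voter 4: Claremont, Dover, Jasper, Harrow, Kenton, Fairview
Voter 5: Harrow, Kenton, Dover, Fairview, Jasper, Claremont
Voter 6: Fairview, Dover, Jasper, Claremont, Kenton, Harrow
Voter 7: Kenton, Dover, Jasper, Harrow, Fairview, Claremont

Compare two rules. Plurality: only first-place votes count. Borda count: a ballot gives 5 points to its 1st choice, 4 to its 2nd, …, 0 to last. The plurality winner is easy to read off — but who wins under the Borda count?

Plurality first-place counts: Kenton 1, Claremont 2, Dover 0, Harrow 3, Jasper 0, Fairview 1 → Harrow.
Borda totals: Kenton 20, Claremont 17, Dover 21, Harrow 19, Jasper 14, Fairview 14 → Dover.

Dover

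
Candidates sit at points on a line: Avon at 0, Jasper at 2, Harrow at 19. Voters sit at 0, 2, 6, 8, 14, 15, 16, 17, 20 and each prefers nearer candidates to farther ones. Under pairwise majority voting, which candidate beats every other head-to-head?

Harrow

With single-peaked preferences on a line, the Condorcet winner is the candidate closest to the median voter.
The median voter (position 14) is closest to Harrow at 19.
Check: Harrow vs Jasper — voters closer to Harrow: 5 of 9.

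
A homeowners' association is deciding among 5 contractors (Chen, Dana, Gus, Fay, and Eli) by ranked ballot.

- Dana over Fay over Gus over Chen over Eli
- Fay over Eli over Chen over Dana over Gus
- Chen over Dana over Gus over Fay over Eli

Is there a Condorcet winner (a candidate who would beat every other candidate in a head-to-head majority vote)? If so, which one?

None — there is no Condorcet winner

Head-to-head results (3 voters total):
Chen vs Dana: Chen wins 2–1.
Chen vs Gus: Chen wins 2–1.
Chen vs Fay: Fay wins 2–1.
Chen vs Eli: Chen wins 2–1.
Dana vs Gus: Dana wins 3–0.
Dana vs Fay: Dana wins 2–1.
Dana vs Eli: Dana wins 2–1.
Gus vs Fay: Fay wins 2–1.
Gus vs Eli: Gus wins 2–1.
Fay vs Eli: Fay wins 3–0.
No candidate beats all others: Chen beats Dana beats Fay beats Chen, a majority cycle.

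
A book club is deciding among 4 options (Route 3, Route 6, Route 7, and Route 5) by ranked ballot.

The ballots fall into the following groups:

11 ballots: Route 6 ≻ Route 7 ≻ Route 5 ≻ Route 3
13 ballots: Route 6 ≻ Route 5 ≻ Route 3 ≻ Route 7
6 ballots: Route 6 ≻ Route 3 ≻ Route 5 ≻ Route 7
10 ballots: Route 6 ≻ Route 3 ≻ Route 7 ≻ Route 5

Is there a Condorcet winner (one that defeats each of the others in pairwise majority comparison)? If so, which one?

Route 6

Head-to-head results (40 voters total):
Route 3 vs Route 6: Route 6 wins 40–0.
Route 3 vs Route 7: Route 3 wins 29–11.
Route 3 vs Route 5: Route 5 wins 24–16.
Route 6 vs Route 7: Route 6 wins 40–0.
Route 6 vs Route 5: Route 6 wins 40–0.
Route 7 vs Route 5: Route 7 wins 21–19.
Route 6 beats each rival — Route 3 (40–0), Route 7 (40–0), Route 5 (40–0) — so Route 6 is the Condorcet winner.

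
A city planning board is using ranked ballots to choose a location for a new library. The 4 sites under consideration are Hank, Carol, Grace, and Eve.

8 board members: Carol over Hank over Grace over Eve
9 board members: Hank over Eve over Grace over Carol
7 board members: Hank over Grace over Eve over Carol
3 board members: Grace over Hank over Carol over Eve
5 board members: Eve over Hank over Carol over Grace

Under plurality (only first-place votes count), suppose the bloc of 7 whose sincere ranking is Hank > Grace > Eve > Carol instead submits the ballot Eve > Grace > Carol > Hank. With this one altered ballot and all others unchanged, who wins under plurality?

First-place totals with the altered ballot: Hank 9, Carol 8, Grace 3, Eve 12.
The switch changes the winner from Hank to Eve.

Eve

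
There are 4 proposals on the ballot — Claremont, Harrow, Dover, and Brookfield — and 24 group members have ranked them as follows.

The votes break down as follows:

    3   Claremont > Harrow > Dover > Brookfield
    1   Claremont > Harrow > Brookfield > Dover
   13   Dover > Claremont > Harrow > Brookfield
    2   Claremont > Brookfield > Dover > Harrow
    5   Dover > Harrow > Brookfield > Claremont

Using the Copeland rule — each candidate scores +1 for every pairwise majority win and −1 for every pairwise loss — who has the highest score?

Dover

Pairwise results:
  Claremont vs Harrow: Claremont wins 19–5.
  Claremont vs Dover: Dover wins 18–6.
  Claremont vs Brookfield: Claremont wins 19–5.
  Harrow vs Dover: Dover wins 20–4.
  Harrow vs Brookfield: Harrow wins 22–2.
  Dover vs Brookfield: Dover wins 21–3.
Copeland scores (wins − losses):
  Claremont: 2 − 1 = 1
  Harrow: 1 − 2 = -1
  Dover: 3 − 0 = 3
  Brookfield: 0 − 3 = -3
Dover has the best Copeland score.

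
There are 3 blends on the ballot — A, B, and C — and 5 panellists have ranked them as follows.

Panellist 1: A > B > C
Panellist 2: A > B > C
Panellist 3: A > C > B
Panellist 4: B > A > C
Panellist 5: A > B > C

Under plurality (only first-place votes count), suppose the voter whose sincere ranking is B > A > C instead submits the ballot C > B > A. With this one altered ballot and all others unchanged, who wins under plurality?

A

First-place totals with the altered ballot: A 4, B 0, C 1.
The winner is unchanged: still A.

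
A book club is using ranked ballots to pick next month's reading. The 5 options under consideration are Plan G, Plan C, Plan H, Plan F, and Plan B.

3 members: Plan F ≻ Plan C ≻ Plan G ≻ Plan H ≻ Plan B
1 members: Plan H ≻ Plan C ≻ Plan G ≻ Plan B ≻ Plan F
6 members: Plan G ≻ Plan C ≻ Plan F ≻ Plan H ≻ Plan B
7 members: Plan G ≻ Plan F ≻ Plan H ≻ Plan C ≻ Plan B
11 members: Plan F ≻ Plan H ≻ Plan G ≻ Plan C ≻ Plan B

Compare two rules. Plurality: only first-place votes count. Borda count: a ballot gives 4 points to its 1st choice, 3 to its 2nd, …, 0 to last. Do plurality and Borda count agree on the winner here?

Yes

Plurality first-place counts: Plan G 13, Plan C 0, Plan H 1, Plan F 14, Plan B 0 → Plan F.
Borda totals: Plan G 82, Plan C 48, Plan H 60, Plan F 89, Plan B 1 → Plan F.
The two rules agree on Plan F.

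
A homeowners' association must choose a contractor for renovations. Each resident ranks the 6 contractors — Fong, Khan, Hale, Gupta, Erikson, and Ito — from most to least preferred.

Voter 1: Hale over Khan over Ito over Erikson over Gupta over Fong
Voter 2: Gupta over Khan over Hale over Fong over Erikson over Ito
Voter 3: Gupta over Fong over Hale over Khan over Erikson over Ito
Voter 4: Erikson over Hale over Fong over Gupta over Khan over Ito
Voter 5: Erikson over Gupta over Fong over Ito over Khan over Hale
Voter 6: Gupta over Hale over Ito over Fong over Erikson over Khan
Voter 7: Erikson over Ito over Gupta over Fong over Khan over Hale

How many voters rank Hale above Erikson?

4

Ballots ranking Hale above Erikson: 4.
Ballots ranking Erikson above Hale: 3.
So 4 of 7 voters prefer Hale to Erikson.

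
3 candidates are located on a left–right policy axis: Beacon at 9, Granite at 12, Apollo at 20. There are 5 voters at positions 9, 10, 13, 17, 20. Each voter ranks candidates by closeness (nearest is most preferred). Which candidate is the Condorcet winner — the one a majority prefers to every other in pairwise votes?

With single-peaked preferences on a line, the Condorcet winner is the candidate closest to the median voter.
The median voter (position 13) is closest to Granite at 12.
Check: Granite vs Beacon — voters closer to Granite: 3 of 5.

Granite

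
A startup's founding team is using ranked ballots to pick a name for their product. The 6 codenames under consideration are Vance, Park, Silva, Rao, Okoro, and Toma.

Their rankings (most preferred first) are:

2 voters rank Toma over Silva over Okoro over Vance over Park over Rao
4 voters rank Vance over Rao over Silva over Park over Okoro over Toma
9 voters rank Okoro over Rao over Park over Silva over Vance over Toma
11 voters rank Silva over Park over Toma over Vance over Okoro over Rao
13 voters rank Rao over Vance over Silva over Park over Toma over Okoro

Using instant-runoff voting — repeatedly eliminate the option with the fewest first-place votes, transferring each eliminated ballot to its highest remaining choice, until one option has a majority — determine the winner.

Round 1: Rao 13, Silva 11, Okoro 9, Vance 4, Toma 2, Park 0. Park has the fewest and is eliminated.
Round 2: Rao 13, Silva 11, Okoro 9, Vance 4, Toma 2. Toma has the fewest and is eliminated.
Round 3: Silva 13, Rao 13, Okoro 9, Vance 4. Vance has the fewest and is eliminated.
Round 4: Rao 17, Silva 13, Okoro 9. Okoro has the fewest and is eliminated.
Round 5: Rao 26, Silva 13. Rao has a majority.

Rao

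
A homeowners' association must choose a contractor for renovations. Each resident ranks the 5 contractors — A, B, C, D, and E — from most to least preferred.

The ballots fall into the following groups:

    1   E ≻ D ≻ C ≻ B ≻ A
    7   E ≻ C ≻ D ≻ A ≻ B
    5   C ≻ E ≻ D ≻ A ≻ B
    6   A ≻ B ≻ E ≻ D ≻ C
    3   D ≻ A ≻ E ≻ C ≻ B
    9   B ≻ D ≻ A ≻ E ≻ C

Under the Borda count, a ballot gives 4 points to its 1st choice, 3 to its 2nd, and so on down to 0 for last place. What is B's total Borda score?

Borda scores:
  A: 0 + 7·1 + 5·1 + 6·4 + 3·3 + 9·2 = 63
  B: 1 + 7·0 + 5·0 + 6·3 + 3·0 + 9·4 = 55
  C: 2 + 7·3 + 5·4 + 6·0 + 3·1 + 9·0 = 46
  D: 3 + 7·2 + 5·2 + 6·1 + 3·4 + 9·3 = 72
  E: 4 + 7·4 + 5·3 + 6·2 + 3·2 + 9·1 = 74

55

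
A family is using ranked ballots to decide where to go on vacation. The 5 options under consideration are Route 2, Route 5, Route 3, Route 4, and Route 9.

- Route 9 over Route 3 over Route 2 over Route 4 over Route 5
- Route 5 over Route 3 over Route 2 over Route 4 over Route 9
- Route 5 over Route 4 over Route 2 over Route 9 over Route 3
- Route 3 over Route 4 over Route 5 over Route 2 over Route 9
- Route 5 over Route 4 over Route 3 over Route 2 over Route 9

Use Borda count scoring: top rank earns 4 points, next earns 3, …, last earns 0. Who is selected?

Borda scores:
  Route 2: 2 + 2 + 2 + 1 + 1 = 8
  Route 5: 0 + 4 + 4 + 2 + 4 = 14
  Route 3: 3 + 3 + 0 + 4 + 2 = 12
  Route 4: 1 + 1 + 3 + 3 + 3 = 11
  Route 9: 4 + 0 + 1 + 0 + 0 = 5
Route 5 has the highest total.

Route 5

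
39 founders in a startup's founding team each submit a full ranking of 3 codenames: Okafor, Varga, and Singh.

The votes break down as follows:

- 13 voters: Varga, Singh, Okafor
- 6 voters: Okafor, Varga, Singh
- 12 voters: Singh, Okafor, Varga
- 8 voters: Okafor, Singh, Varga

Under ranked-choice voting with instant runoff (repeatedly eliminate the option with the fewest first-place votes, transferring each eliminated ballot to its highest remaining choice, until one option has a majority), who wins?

Round 1: Okafor 14, Varga 13, Singh 12. Singh has the fewest and is eliminated.
Round 2: Okafor 26, Varga 13. Okafor has a majority.

Okafor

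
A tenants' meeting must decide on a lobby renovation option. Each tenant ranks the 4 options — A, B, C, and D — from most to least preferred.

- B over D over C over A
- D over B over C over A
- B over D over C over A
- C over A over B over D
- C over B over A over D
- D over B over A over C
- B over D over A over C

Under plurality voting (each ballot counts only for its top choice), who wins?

B

First-place vote totals:
  A: 0
  B: 3
  C: 2
  D: 2
B has the most first-place votes.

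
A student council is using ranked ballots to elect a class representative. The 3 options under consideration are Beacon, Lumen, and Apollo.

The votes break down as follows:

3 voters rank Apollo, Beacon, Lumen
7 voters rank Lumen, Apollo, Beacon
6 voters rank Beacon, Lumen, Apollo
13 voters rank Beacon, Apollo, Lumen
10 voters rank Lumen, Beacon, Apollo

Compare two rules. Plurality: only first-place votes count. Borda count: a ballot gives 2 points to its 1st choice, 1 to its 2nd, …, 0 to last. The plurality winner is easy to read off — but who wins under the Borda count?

Plurality first-place counts: Beacon 19, Lumen 17, Apollo 3 → Beacon.
Borda totals: Beacon 51, Lumen 40, Apollo 26 → Beacon.

Beacon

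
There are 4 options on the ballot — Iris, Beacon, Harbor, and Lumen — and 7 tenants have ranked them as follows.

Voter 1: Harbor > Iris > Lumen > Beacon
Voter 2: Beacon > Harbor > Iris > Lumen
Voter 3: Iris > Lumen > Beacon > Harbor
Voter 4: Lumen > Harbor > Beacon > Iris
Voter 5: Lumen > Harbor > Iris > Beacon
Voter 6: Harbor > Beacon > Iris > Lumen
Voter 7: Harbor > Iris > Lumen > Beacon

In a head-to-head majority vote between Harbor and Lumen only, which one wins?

Harbor

Ballots ranking Harbor above Lumen: 4.
Ballots ranking Lumen above Harbor: 3.
Harbor wins the head-to-head, 4–3.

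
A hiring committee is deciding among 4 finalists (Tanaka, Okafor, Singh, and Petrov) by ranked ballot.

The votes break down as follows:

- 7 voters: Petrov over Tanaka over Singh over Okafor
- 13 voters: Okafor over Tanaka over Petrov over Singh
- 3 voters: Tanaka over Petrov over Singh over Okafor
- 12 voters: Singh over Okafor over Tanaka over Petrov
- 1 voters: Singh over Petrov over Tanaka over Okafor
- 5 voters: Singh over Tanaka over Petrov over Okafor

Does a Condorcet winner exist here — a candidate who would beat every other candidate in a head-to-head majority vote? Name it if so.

None — there is no Condorcet winner

Head-to-head results (41 voters total):
Tanaka vs Okafor: Okafor wins 25–16.
Tanaka vs Singh: Tanaka wins 23–18.
Tanaka vs Petrov: Tanaka wins 33–8.
Okafor vs Singh: Singh wins 28–13.
Okafor vs Petrov: Okafor wins 25–16.
Singh vs Petrov: Petrov wins 23–18.
No candidate beats all others: Tanaka beats Singh beats Okafor beats Tanaka, a majority cycle.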